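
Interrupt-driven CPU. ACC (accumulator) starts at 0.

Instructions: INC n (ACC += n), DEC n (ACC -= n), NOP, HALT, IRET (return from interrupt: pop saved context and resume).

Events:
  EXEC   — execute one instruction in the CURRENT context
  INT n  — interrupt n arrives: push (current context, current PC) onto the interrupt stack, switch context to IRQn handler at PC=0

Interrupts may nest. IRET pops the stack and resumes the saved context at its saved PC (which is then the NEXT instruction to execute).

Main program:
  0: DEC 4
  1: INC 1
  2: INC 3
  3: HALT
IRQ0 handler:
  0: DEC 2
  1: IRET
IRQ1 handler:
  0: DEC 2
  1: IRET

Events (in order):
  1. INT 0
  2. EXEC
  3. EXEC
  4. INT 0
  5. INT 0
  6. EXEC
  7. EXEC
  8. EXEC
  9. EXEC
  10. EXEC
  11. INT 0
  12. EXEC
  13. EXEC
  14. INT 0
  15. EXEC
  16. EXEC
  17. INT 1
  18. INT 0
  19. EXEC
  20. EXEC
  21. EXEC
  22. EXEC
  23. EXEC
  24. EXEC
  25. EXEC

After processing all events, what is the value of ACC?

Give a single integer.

Answer: -14

Derivation:
Event 1 (INT 0): INT 0 arrives: push (MAIN, PC=0), enter IRQ0 at PC=0 (depth now 1)
Event 2 (EXEC): [IRQ0] PC=0: DEC 2 -> ACC=-2
Event 3 (EXEC): [IRQ0] PC=1: IRET -> resume MAIN at PC=0 (depth now 0)
Event 4 (INT 0): INT 0 arrives: push (MAIN, PC=0), enter IRQ0 at PC=0 (depth now 1)
Event 5 (INT 0): INT 0 arrives: push (IRQ0, PC=0), enter IRQ0 at PC=0 (depth now 2)
Event 6 (EXEC): [IRQ0] PC=0: DEC 2 -> ACC=-4
Event 7 (EXEC): [IRQ0] PC=1: IRET -> resume IRQ0 at PC=0 (depth now 1)
Event 8 (EXEC): [IRQ0] PC=0: DEC 2 -> ACC=-6
Event 9 (EXEC): [IRQ0] PC=1: IRET -> resume MAIN at PC=0 (depth now 0)
Event 10 (EXEC): [MAIN] PC=0: DEC 4 -> ACC=-10
Event 11 (INT 0): INT 0 arrives: push (MAIN, PC=1), enter IRQ0 at PC=0 (depth now 1)
Event 12 (EXEC): [IRQ0] PC=0: DEC 2 -> ACC=-12
Event 13 (EXEC): [IRQ0] PC=1: IRET -> resume MAIN at PC=1 (depth now 0)
Event 14 (INT 0): INT 0 arrives: push (MAIN, PC=1), enter IRQ0 at PC=0 (depth now 1)
Event 15 (EXEC): [IRQ0] PC=0: DEC 2 -> ACC=-14
Event 16 (EXEC): [IRQ0] PC=1: IRET -> resume MAIN at PC=1 (depth now 0)
Event 17 (INT 1): INT 1 arrives: push (MAIN, PC=1), enter IRQ1 at PC=0 (depth now 1)
Event 18 (INT 0): INT 0 arrives: push (IRQ1, PC=0), enter IRQ0 at PC=0 (depth now 2)
Event 19 (EXEC): [IRQ0] PC=0: DEC 2 -> ACC=-16
Event 20 (EXEC): [IRQ0] PC=1: IRET -> resume IRQ1 at PC=0 (depth now 1)
Event 21 (EXEC): [IRQ1] PC=0: DEC 2 -> ACC=-18
Event 22 (EXEC): [IRQ1] PC=1: IRET -> resume MAIN at PC=1 (depth now 0)
Event 23 (EXEC): [MAIN] PC=1: INC 1 -> ACC=-17
Event 24 (EXEC): [MAIN] PC=2: INC 3 -> ACC=-14
Event 25 (EXEC): [MAIN] PC=3: HALT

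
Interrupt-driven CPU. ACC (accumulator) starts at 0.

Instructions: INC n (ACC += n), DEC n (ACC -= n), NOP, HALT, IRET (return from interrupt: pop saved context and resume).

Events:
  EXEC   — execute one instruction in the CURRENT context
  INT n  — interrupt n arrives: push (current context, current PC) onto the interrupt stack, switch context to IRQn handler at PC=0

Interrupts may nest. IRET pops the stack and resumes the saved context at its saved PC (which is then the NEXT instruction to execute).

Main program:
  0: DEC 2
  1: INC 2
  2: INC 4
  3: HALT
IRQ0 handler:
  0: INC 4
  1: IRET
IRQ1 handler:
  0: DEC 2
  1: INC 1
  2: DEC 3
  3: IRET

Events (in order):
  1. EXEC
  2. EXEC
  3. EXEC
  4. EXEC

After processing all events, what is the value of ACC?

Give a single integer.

Event 1 (EXEC): [MAIN] PC=0: DEC 2 -> ACC=-2
Event 2 (EXEC): [MAIN] PC=1: INC 2 -> ACC=0
Event 3 (EXEC): [MAIN] PC=2: INC 4 -> ACC=4
Event 4 (EXEC): [MAIN] PC=3: HALT

Answer: 4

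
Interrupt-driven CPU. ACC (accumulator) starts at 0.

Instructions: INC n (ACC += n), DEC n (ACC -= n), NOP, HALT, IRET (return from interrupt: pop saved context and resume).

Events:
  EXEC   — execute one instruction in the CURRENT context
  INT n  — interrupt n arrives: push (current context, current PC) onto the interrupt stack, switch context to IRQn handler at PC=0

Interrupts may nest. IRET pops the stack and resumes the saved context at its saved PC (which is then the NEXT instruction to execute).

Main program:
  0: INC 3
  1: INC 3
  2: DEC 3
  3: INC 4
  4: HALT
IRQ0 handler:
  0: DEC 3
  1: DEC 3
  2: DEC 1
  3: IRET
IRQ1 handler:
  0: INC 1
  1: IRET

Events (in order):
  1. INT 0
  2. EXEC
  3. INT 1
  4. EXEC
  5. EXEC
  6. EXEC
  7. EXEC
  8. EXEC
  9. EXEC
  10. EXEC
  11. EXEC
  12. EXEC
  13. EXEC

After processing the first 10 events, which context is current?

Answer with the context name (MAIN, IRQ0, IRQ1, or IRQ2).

Event 1 (INT 0): INT 0 arrives: push (MAIN, PC=0), enter IRQ0 at PC=0 (depth now 1)
Event 2 (EXEC): [IRQ0] PC=0: DEC 3 -> ACC=-3
Event 3 (INT 1): INT 1 arrives: push (IRQ0, PC=1), enter IRQ1 at PC=0 (depth now 2)
Event 4 (EXEC): [IRQ1] PC=0: INC 1 -> ACC=-2
Event 5 (EXEC): [IRQ1] PC=1: IRET -> resume IRQ0 at PC=1 (depth now 1)
Event 6 (EXEC): [IRQ0] PC=1: DEC 3 -> ACC=-5
Event 7 (EXEC): [IRQ0] PC=2: DEC 1 -> ACC=-6
Event 8 (EXEC): [IRQ0] PC=3: IRET -> resume MAIN at PC=0 (depth now 0)
Event 9 (EXEC): [MAIN] PC=0: INC 3 -> ACC=-3
Event 10 (EXEC): [MAIN] PC=1: INC 3 -> ACC=0

Answer: MAIN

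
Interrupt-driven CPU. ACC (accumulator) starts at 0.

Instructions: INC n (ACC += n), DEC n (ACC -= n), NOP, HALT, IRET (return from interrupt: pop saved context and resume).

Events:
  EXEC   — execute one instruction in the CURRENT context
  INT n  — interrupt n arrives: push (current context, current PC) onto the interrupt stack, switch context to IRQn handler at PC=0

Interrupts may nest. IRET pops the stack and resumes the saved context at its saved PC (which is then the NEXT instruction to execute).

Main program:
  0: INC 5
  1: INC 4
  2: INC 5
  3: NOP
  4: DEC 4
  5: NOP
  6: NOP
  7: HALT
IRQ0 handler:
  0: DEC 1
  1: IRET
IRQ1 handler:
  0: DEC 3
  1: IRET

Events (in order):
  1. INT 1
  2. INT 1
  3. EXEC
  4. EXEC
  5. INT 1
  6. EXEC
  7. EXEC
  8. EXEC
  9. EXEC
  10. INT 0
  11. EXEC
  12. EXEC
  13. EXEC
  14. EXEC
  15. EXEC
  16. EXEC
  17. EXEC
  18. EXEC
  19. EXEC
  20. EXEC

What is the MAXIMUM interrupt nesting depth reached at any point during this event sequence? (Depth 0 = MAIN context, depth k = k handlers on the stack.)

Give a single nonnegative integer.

Answer: 2

Derivation:
Event 1 (INT 1): INT 1 arrives: push (MAIN, PC=0), enter IRQ1 at PC=0 (depth now 1) [depth=1]
Event 2 (INT 1): INT 1 arrives: push (IRQ1, PC=0), enter IRQ1 at PC=0 (depth now 2) [depth=2]
Event 3 (EXEC): [IRQ1] PC=0: DEC 3 -> ACC=-3 [depth=2]
Event 4 (EXEC): [IRQ1] PC=1: IRET -> resume IRQ1 at PC=0 (depth now 1) [depth=1]
Event 5 (INT 1): INT 1 arrives: push (IRQ1, PC=0), enter IRQ1 at PC=0 (depth now 2) [depth=2]
Event 6 (EXEC): [IRQ1] PC=0: DEC 3 -> ACC=-6 [depth=2]
Event 7 (EXEC): [IRQ1] PC=1: IRET -> resume IRQ1 at PC=0 (depth now 1) [depth=1]
Event 8 (EXEC): [IRQ1] PC=0: DEC 3 -> ACC=-9 [depth=1]
Event 9 (EXEC): [IRQ1] PC=1: IRET -> resume MAIN at PC=0 (depth now 0) [depth=0]
Event 10 (INT 0): INT 0 arrives: push (MAIN, PC=0), enter IRQ0 at PC=0 (depth now 1) [depth=1]
Event 11 (EXEC): [IRQ0] PC=0: DEC 1 -> ACC=-10 [depth=1]
Event 12 (EXEC): [IRQ0] PC=1: IRET -> resume MAIN at PC=0 (depth now 0) [depth=0]
Event 13 (EXEC): [MAIN] PC=0: INC 5 -> ACC=-5 [depth=0]
Event 14 (EXEC): [MAIN] PC=1: INC 4 -> ACC=-1 [depth=0]
Event 15 (EXEC): [MAIN] PC=2: INC 5 -> ACC=4 [depth=0]
Event 16 (EXEC): [MAIN] PC=3: NOP [depth=0]
Event 17 (EXEC): [MAIN] PC=4: DEC 4 -> ACC=0 [depth=0]
Event 18 (EXEC): [MAIN] PC=5: NOP [depth=0]
Event 19 (EXEC): [MAIN] PC=6: NOP [depth=0]
Event 20 (EXEC): [MAIN] PC=7: HALT [depth=0]
Max depth observed: 2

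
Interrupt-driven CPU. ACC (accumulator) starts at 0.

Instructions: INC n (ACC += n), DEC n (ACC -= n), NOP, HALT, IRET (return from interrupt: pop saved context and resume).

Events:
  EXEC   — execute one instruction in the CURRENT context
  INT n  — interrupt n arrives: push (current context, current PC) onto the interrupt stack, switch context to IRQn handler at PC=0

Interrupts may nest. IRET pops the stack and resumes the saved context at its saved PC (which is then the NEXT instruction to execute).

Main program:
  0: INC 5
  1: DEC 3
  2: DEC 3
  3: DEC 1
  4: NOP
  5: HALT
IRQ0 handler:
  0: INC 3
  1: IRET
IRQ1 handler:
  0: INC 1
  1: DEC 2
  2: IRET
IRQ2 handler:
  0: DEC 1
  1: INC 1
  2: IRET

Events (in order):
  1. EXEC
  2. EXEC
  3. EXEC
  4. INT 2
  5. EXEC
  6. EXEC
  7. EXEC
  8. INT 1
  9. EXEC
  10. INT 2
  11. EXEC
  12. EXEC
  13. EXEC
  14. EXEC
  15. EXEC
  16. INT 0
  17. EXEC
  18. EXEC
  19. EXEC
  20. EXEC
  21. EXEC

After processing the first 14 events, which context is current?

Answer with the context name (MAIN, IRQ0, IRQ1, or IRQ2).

Event 1 (EXEC): [MAIN] PC=0: INC 5 -> ACC=5
Event 2 (EXEC): [MAIN] PC=1: DEC 3 -> ACC=2
Event 3 (EXEC): [MAIN] PC=2: DEC 3 -> ACC=-1
Event 4 (INT 2): INT 2 arrives: push (MAIN, PC=3), enter IRQ2 at PC=0 (depth now 1)
Event 5 (EXEC): [IRQ2] PC=0: DEC 1 -> ACC=-2
Event 6 (EXEC): [IRQ2] PC=1: INC 1 -> ACC=-1
Event 7 (EXEC): [IRQ2] PC=2: IRET -> resume MAIN at PC=3 (depth now 0)
Event 8 (INT 1): INT 1 arrives: push (MAIN, PC=3), enter IRQ1 at PC=0 (depth now 1)
Event 9 (EXEC): [IRQ1] PC=0: INC 1 -> ACC=0
Event 10 (INT 2): INT 2 arrives: push (IRQ1, PC=1), enter IRQ2 at PC=0 (depth now 2)
Event 11 (EXEC): [IRQ2] PC=0: DEC 1 -> ACC=-1
Event 12 (EXEC): [IRQ2] PC=1: INC 1 -> ACC=0
Event 13 (EXEC): [IRQ2] PC=2: IRET -> resume IRQ1 at PC=1 (depth now 1)
Event 14 (EXEC): [IRQ1] PC=1: DEC 2 -> ACC=-2

Answer: IRQ1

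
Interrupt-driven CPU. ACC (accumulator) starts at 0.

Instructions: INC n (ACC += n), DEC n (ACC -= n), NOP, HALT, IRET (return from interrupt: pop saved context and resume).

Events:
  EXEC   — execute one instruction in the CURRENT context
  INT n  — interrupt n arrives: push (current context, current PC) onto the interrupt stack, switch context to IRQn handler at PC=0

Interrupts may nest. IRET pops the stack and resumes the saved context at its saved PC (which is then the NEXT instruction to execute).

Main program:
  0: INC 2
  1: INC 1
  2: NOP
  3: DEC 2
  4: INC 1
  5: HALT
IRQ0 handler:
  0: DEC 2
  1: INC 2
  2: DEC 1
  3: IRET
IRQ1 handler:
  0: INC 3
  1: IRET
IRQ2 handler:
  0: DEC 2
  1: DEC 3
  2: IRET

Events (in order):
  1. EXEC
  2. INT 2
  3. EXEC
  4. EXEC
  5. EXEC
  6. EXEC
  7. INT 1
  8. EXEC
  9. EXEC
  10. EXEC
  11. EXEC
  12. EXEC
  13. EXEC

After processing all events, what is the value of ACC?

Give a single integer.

Event 1 (EXEC): [MAIN] PC=0: INC 2 -> ACC=2
Event 2 (INT 2): INT 2 arrives: push (MAIN, PC=1), enter IRQ2 at PC=0 (depth now 1)
Event 3 (EXEC): [IRQ2] PC=0: DEC 2 -> ACC=0
Event 4 (EXEC): [IRQ2] PC=1: DEC 3 -> ACC=-3
Event 5 (EXEC): [IRQ2] PC=2: IRET -> resume MAIN at PC=1 (depth now 0)
Event 6 (EXEC): [MAIN] PC=1: INC 1 -> ACC=-2
Event 7 (INT 1): INT 1 arrives: push (MAIN, PC=2), enter IRQ1 at PC=0 (depth now 1)
Event 8 (EXEC): [IRQ1] PC=0: INC 3 -> ACC=1
Event 9 (EXEC): [IRQ1] PC=1: IRET -> resume MAIN at PC=2 (depth now 0)
Event 10 (EXEC): [MAIN] PC=2: NOP
Event 11 (EXEC): [MAIN] PC=3: DEC 2 -> ACC=-1
Event 12 (EXEC): [MAIN] PC=4: INC 1 -> ACC=0
Event 13 (EXEC): [MAIN] PC=5: HALT

Answer: 0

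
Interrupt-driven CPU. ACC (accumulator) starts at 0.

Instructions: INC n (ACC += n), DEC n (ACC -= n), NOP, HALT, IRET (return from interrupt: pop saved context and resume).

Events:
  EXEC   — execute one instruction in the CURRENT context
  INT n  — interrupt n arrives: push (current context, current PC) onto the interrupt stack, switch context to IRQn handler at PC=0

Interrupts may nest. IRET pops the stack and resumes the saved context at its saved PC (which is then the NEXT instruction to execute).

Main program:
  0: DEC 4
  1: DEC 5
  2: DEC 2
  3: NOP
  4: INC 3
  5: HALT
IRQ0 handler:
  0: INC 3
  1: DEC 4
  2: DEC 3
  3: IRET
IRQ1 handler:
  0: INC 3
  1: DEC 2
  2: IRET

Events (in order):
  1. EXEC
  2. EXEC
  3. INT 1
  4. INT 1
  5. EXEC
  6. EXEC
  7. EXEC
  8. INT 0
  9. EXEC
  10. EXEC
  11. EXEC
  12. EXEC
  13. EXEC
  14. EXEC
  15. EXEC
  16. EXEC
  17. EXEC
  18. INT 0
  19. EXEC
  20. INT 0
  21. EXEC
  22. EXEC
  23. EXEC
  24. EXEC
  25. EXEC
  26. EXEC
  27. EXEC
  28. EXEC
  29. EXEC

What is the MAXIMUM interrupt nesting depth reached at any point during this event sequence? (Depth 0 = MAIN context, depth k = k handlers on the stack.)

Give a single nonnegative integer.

Event 1 (EXEC): [MAIN] PC=0: DEC 4 -> ACC=-4 [depth=0]
Event 2 (EXEC): [MAIN] PC=1: DEC 5 -> ACC=-9 [depth=0]
Event 3 (INT 1): INT 1 arrives: push (MAIN, PC=2), enter IRQ1 at PC=0 (depth now 1) [depth=1]
Event 4 (INT 1): INT 1 arrives: push (IRQ1, PC=0), enter IRQ1 at PC=0 (depth now 2) [depth=2]
Event 5 (EXEC): [IRQ1] PC=0: INC 3 -> ACC=-6 [depth=2]
Event 6 (EXEC): [IRQ1] PC=1: DEC 2 -> ACC=-8 [depth=2]
Event 7 (EXEC): [IRQ1] PC=2: IRET -> resume IRQ1 at PC=0 (depth now 1) [depth=1]
Event 8 (INT 0): INT 0 arrives: push (IRQ1, PC=0), enter IRQ0 at PC=0 (depth now 2) [depth=2]
Event 9 (EXEC): [IRQ0] PC=0: INC 3 -> ACC=-5 [depth=2]
Event 10 (EXEC): [IRQ0] PC=1: DEC 4 -> ACC=-9 [depth=2]
Event 11 (EXEC): [IRQ0] PC=2: DEC 3 -> ACC=-12 [depth=2]
Event 12 (EXEC): [IRQ0] PC=3: IRET -> resume IRQ1 at PC=0 (depth now 1) [depth=1]
Event 13 (EXEC): [IRQ1] PC=0: INC 3 -> ACC=-9 [depth=1]
Event 14 (EXEC): [IRQ1] PC=1: DEC 2 -> ACC=-11 [depth=1]
Event 15 (EXEC): [IRQ1] PC=2: IRET -> resume MAIN at PC=2 (depth now 0) [depth=0]
Event 16 (EXEC): [MAIN] PC=2: DEC 2 -> ACC=-13 [depth=0]
Event 17 (EXEC): [MAIN] PC=3: NOP [depth=0]
Event 18 (INT 0): INT 0 arrives: push (MAIN, PC=4), enter IRQ0 at PC=0 (depth now 1) [depth=1]
Event 19 (EXEC): [IRQ0] PC=0: INC 3 -> ACC=-10 [depth=1]
Event 20 (INT 0): INT 0 arrives: push (IRQ0, PC=1), enter IRQ0 at PC=0 (depth now 2) [depth=2]
Event 21 (EXEC): [IRQ0] PC=0: INC 3 -> ACC=-7 [depth=2]
Event 22 (EXEC): [IRQ0] PC=1: DEC 4 -> ACC=-11 [depth=2]
Event 23 (EXEC): [IRQ0] PC=2: DEC 3 -> ACC=-14 [depth=2]
Event 24 (EXEC): [IRQ0] PC=3: IRET -> resume IRQ0 at PC=1 (depth now 1) [depth=1]
Event 25 (EXEC): [IRQ0] PC=1: DEC 4 -> ACC=-18 [depth=1]
Event 26 (EXEC): [IRQ0] PC=2: DEC 3 -> ACC=-21 [depth=1]
Event 27 (EXEC): [IRQ0] PC=3: IRET -> resume MAIN at PC=4 (depth now 0) [depth=0]
Event 28 (EXEC): [MAIN] PC=4: INC 3 -> ACC=-18 [depth=0]
Event 29 (EXEC): [MAIN] PC=5: HALT [depth=0]
Max depth observed: 2

Answer: 2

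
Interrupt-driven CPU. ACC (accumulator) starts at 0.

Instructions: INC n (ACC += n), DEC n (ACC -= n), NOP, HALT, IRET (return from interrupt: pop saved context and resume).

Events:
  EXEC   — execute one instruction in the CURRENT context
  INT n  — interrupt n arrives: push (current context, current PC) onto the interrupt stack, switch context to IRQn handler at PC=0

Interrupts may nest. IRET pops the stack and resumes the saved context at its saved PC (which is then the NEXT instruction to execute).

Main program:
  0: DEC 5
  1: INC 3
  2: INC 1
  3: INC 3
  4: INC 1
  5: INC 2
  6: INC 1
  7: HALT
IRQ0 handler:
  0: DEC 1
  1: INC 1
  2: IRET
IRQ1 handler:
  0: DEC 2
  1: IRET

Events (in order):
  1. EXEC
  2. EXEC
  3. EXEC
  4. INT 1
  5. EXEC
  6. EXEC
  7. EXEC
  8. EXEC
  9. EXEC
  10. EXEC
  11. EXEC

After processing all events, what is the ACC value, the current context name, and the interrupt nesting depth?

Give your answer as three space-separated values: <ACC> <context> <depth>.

Event 1 (EXEC): [MAIN] PC=0: DEC 5 -> ACC=-5
Event 2 (EXEC): [MAIN] PC=1: INC 3 -> ACC=-2
Event 3 (EXEC): [MAIN] PC=2: INC 1 -> ACC=-1
Event 4 (INT 1): INT 1 arrives: push (MAIN, PC=3), enter IRQ1 at PC=0 (depth now 1)
Event 5 (EXEC): [IRQ1] PC=0: DEC 2 -> ACC=-3
Event 6 (EXEC): [IRQ1] PC=1: IRET -> resume MAIN at PC=3 (depth now 0)
Event 7 (EXEC): [MAIN] PC=3: INC 3 -> ACC=0
Event 8 (EXEC): [MAIN] PC=4: INC 1 -> ACC=1
Event 9 (EXEC): [MAIN] PC=5: INC 2 -> ACC=3
Event 10 (EXEC): [MAIN] PC=6: INC 1 -> ACC=4
Event 11 (EXEC): [MAIN] PC=7: HALT

Answer: 4 MAIN 0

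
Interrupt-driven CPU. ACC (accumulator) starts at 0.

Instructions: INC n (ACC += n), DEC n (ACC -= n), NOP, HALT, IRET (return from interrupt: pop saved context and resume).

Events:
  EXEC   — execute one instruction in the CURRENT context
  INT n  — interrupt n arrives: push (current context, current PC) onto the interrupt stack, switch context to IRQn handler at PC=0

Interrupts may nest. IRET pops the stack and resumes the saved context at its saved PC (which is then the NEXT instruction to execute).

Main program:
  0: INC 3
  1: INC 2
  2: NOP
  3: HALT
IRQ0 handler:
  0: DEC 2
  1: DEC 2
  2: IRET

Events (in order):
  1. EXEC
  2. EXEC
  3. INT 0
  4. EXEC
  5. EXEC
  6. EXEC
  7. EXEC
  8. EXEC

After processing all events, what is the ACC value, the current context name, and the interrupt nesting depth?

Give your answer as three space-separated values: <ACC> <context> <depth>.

Event 1 (EXEC): [MAIN] PC=0: INC 3 -> ACC=3
Event 2 (EXEC): [MAIN] PC=1: INC 2 -> ACC=5
Event 3 (INT 0): INT 0 arrives: push (MAIN, PC=2), enter IRQ0 at PC=0 (depth now 1)
Event 4 (EXEC): [IRQ0] PC=0: DEC 2 -> ACC=3
Event 5 (EXEC): [IRQ0] PC=1: DEC 2 -> ACC=1
Event 6 (EXEC): [IRQ0] PC=2: IRET -> resume MAIN at PC=2 (depth now 0)
Event 7 (EXEC): [MAIN] PC=2: NOP
Event 8 (EXEC): [MAIN] PC=3: HALT

Answer: 1 MAIN 0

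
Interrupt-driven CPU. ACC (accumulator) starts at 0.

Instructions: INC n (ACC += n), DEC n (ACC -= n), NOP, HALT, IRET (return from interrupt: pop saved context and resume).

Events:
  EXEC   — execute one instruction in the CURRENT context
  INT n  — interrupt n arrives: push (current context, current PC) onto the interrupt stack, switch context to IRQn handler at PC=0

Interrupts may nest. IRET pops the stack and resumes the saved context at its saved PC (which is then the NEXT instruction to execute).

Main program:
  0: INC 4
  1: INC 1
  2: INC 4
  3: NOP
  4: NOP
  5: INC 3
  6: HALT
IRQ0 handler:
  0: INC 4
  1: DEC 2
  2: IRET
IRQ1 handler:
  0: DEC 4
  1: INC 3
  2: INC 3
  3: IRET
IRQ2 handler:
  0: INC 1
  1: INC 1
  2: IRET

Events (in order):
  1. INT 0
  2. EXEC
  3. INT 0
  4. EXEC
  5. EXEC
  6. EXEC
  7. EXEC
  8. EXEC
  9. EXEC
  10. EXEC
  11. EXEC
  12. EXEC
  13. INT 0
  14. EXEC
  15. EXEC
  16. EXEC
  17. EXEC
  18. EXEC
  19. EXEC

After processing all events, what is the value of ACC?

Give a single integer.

Answer: 18

Derivation:
Event 1 (INT 0): INT 0 arrives: push (MAIN, PC=0), enter IRQ0 at PC=0 (depth now 1)
Event 2 (EXEC): [IRQ0] PC=0: INC 4 -> ACC=4
Event 3 (INT 0): INT 0 arrives: push (IRQ0, PC=1), enter IRQ0 at PC=0 (depth now 2)
Event 4 (EXEC): [IRQ0] PC=0: INC 4 -> ACC=8
Event 5 (EXEC): [IRQ0] PC=1: DEC 2 -> ACC=6
Event 6 (EXEC): [IRQ0] PC=2: IRET -> resume IRQ0 at PC=1 (depth now 1)
Event 7 (EXEC): [IRQ0] PC=1: DEC 2 -> ACC=4
Event 8 (EXEC): [IRQ0] PC=2: IRET -> resume MAIN at PC=0 (depth now 0)
Event 9 (EXEC): [MAIN] PC=0: INC 4 -> ACC=8
Event 10 (EXEC): [MAIN] PC=1: INC 1 -> ACC=9
Event 11 (EXEC): [MAIN] PC=2: INC 4 -> ACC=13
Event 12 (EXEC): [MAIN] PC=3: NOP
Event 13 (INT 0): INT 0 arrives: push (MAIN, PC=4), enter IRQ0 at PC=0 (depth now 1)
Event 14 (EXEC): [IRQ0] PC=0: INC 4 -> ACC=17
Event 15 (EXEC): [IRQ0] PC=1: DEC 2 -> ACC=15
Event 16 (EXEC): [IRQ0] PC=2: IRET -> resume MAIN at PC=4 (depth now 0)
Event 17 (EXEC): [MAIN] PC=4: NOP
Event 18 (EXEC): [MAIN] PC=5: INC 3 -> ACC=18
Event 19 (EXEC): [MAIN] PC=6: HALT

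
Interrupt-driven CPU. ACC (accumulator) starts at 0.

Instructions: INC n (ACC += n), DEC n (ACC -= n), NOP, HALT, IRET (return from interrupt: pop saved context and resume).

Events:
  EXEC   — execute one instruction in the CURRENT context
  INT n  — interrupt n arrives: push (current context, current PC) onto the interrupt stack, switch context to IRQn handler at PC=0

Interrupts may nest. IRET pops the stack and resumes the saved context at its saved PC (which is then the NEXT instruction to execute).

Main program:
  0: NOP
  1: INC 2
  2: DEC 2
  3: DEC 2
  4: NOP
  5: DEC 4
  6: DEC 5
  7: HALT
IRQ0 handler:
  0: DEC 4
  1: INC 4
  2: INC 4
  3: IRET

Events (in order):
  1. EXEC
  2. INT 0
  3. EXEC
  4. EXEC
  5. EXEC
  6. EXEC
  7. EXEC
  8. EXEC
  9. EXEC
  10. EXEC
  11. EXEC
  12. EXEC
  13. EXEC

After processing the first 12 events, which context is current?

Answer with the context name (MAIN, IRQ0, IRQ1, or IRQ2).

Answer: MAIN

Derivation:
Event 1 (EXEC): [MAIN] PC=0: NOP
Event 2 (INT 0): INT 0 arrives: push (MAIN, PC=1), enter IRQ0 at PC=0 (depth now 1)
Event 3 (EXEC): [IRQ0] PC=0: DEC 4 -> ACC=-4
Event 4 (EXEC): [IRQ0] PC=1: INC 4 -> ACC=0
Event 5 (EXEC): [IRQ0] PC=2: INC 4 -> ACC=4
Event 6 (EXEC): [IRQ0] PC=3: IRET -> resume MAIN at PC=1 (depth now 0)
Event 7 (EXEC): [MAIN] PC=1: INC 2 -> ACC=6
Event 8 (EXEC): [MAIN] PC=2: DEC 2 -> ACC=4
Event 9 (EXEC): [MAIN] PC=3: DEC 2 -> ACC=2
Event 10 (EXEC): [MAIN] PC=4: NOP
Event 11 (EXEC): [MAIN] PC=5: DEC 4 -> ACC=-2
Event 12 (EXEC): [MAIN] PC=6: DEC 5 -> ACC=-7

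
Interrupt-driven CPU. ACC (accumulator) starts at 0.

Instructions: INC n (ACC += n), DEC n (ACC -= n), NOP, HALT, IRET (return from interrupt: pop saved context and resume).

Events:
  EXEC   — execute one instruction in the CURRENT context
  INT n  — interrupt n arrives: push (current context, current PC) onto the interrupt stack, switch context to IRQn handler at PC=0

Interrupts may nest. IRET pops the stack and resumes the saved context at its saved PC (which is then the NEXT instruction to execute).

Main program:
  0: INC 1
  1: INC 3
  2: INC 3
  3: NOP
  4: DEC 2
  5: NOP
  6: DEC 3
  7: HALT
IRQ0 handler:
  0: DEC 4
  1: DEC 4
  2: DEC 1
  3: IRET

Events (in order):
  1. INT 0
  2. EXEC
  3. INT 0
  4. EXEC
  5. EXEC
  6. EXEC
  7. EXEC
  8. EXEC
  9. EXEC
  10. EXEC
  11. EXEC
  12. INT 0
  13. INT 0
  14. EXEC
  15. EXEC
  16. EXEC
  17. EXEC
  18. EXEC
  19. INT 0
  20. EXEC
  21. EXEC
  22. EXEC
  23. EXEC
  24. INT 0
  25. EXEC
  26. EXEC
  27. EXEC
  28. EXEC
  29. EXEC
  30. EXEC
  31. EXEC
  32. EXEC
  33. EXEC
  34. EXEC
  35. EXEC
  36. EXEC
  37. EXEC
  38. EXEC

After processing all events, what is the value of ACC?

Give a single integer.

Answer: -52

Derivation:
Event 1 (INT 0): INT 0 arrives: push (MAIN, PC=0), enter IRQ0 at PC=0 (depth now 1)
Event 2 (EXEC): [IRQ0] PC=0: DEC 4 -> ACC=-4
Event 3 (INT 0): INT 0 arrives: push (IRQ0, PC=1), enter IRQ0 at PC=0 (depth now 2)
Event 4 (EXEC): [IRQ0] PC=0: DEC 4 -> ACC=-8
Event 5 (EXEC): [IRQ0] PC=1: DEC 4 -> ACC=-12
Event 6 (EXEC): [IRQ0] PC=2: DEC 1 -> ACC=-13
Event 7 (EXEC): [IRQ0] PC=3: IRET -> resume IRQ0 at PC=1 (depth now 1)
Event 8 (EXEC): [IRQ0] PC=1: DEC 4 -> ACC=-17
Event 9 (EXEC): [IRQ0] PC=2: DEC 1 -> ACC=-18
Event 10 (EXEC): [IRQ0] PC=3: IRET -> resume MAIN at PC=0 (depth now 0)
Event 11 (EXEC): [MAIN] PC=0: INC 1 -> ACC=-17
Event 12 (INT 0): INT 0 arrives: push (MAIN, PC=1), enter IRQ0 at PC=0 (depth now 1)
Event 13 (INT 0): INT 0 arrives: push (IRQ0, PC=0), enter IRQ0 at PC=0 (depth now 2)
Event 14 (EXEC): [IRQ0] PC=0: DEC 4 -> ACC=-21
Event 15 (EXEC): [IRQ0] PC=1: DEC 4 -> ACC=-25
Event 16 (EXEC): [IRQ0] PC=2: DEC 1 -> ACC=-26
Event 17 (EXEC): [IRQ0] PC=3: IRET -> resume IRQ0 at PC=0 (depth now 1)
Event 18 (EXEC): [IRQ0] PC=0: DEC 4 -> ACC=-30
Event 19 (INT 0): INT 0 arrives: push (IRQ0, PC=1), enter IRQ0 at PC=0 (depth now 2)
Event 20 (EXEC): [IRQ0] PC=0: DEC 4 -> ACC=-34
Event 21 (EXEC): [IRQ0] PC=1: DEC 4 -> ACC=-38
Event 22 (EXEC): [IRQ0] PC=2: DEC 1 -> ACC=-39
Event 23 (EXEC): [IRQ0] PC=3: IRET -> resume IRQ0 at PC=1 (depth now 1)
Event 24 (INT 0): INT 0 arrives: push (IRQ0, PC=1), enter IRQ0 at PC=0 (depth now 2)
Event 25 (EXEC): [IRQ0] PC=0: DEC 4 -> ACC=-43
Event 26 (EXEC): [IRQ0] PC=1: DEC 4 -> ACC=-47
Event 27 (EXEC): [IRQ0] PC=2: DEC 1 -> ACC=-48
Event 28 (EXEC): [IRQ0] PC=3: IRET -> resume IRQ0 at PC=1 (depth now 1)
Event 29 (EXEC): [IRQ0] PC=1: DEC 4 -> ACC=-52
Event 30 (EXEC): [IRQ0] PC=2: DEC 1 -> ACC=-53
Event 31 (EXEC): [IRQ0] PC=3: IRET -> resume MAIN at PC=1 (depth now 0)
Event 32 (EXEC): [MAIN] PC=1: INC 3 -> ACC=-50
Event 33 (EXEC): [MAIN] PC=2: INC 3 -> ACC=-47
Event 34 (EXEC): [MAIN] PC=3: NOP
Event 35 (EXEC): [MAIN] PC=4: DEC 2 -> ACC=-49
Event 36 (EXEC): [MAIN] PC=5: NOP
Event 37 (EXEC): [MAIN] PC=6: DEC 3 -> ACC=-52
Event 38 (EXEC): [MAIN] PC=7: HALT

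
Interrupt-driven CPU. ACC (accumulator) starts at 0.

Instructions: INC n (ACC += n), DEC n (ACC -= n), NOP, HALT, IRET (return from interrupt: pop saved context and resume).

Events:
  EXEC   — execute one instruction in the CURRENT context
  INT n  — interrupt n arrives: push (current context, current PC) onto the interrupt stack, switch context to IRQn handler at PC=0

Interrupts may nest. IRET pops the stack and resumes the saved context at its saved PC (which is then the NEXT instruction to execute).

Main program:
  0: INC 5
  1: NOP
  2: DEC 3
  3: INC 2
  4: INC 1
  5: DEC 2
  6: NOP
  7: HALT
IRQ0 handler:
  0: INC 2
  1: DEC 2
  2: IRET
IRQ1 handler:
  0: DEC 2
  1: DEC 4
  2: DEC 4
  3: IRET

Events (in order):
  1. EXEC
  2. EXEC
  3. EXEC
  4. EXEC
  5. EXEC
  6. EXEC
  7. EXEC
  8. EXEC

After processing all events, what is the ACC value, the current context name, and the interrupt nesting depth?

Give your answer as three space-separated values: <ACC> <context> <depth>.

Answer: 3 MAIN 0

Derivation:
Event 1 (EXEC): [MAIN] PC=0: INC 5 -> ACC=5
Event 2 (EXEC): [MAIN] PC=1: NOP
Event 3 (EXEC): [MAIN] PC=2: DEC 3 -> ACC=2
Event 4 (EXEC): [MAIN] PC=3: INC 2 -> ACC=4
Event 5 (EXEC): [MAIN] PC=4: INC 1 -> ACC=5
Event 6 (EXEC): [MAIN] PC=5: DEC 2 -> ACC=3
Event 7 (EXEC): [MAIN] PC=6: NOP
Event 8 (EXEC): [MAIN] PC=7: HALT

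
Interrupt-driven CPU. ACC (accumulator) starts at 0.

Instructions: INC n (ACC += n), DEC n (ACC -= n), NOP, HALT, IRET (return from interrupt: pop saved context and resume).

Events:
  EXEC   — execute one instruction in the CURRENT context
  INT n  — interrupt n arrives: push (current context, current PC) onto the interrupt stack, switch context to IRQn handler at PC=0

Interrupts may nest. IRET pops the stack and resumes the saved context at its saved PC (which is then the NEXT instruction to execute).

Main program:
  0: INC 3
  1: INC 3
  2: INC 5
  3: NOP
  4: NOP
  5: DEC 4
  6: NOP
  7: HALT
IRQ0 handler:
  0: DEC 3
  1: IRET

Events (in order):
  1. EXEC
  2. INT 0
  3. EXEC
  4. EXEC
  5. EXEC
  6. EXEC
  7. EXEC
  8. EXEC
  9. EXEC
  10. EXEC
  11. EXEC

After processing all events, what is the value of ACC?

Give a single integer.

Answer: 4

Derivation:
Event 1 (EXEC): [MAIN] PC=0: INC 3 -> ACC=3
Event 2 (INT 0): INT 0 arrives: push (MAIN, PC=1), enter IRQ0 at PC=0 (depth now 1)
Event 3 (EXEC): [IRQ0] PC=0: DEC 3 -> ACC=0
Event 4 (EXEC): [IRQ0] PC=1: IRET -> resume MAIN at PC=1 (depth now 0)
Event 5 (EXEC): [MAIN] PC=1: INC 3 -> ACC=3
Event 6 (EXEC): [MAIN] PC=2: INC 5 -> ACC=8
Event 7 (EXEC): [MAIN] PC=3: NOP
Event 8 (EXEC): [MAIN] PC=4: NOP
Event 9 (EXEC): [MAIN] PC=5: DEC 4 -> ACC=4
Event 10 (EXEC): [MAIN] PC=6: NOP
Event 11 (EXEC): [MAIN] PC=7: HALT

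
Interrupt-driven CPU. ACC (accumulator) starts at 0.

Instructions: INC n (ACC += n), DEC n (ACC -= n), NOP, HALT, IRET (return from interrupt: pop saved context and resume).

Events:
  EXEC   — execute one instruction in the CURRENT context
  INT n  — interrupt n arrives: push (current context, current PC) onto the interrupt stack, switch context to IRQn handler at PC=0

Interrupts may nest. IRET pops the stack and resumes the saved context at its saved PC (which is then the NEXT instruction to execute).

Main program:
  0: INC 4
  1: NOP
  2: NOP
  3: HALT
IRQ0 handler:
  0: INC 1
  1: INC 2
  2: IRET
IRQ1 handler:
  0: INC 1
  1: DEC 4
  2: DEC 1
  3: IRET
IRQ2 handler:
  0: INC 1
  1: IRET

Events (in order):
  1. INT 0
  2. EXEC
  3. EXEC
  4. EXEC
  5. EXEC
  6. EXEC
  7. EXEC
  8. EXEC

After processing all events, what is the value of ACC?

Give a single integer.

Event 1 (INT 0): INT 0 arrives: push (MAIN, PC=0), enter IRQ0 at PC=0 (depth now 1)
Event 2 (EXEC): [IRQ0] PC=0: INC 1 -> ACC=1
Event 3 (EXEC): [IRQ0] PC=1: INC 2 -> ACC=3
Event 4 (EXEC): [IRQ0] PC=2: IRET -> resume MAIN at PC=0 (depth now 0)
Event 5 (EXEC): [MAIN] PC=0: INC 4 -> ACC=7
Event 6 (EXEC): [MAIN] PC=1: NOP
Event 7 (EXEC): [MAIN] PC=2: NOP
Event 8 (EXEC): [MAIN] PC=3: HALT

Answer: 7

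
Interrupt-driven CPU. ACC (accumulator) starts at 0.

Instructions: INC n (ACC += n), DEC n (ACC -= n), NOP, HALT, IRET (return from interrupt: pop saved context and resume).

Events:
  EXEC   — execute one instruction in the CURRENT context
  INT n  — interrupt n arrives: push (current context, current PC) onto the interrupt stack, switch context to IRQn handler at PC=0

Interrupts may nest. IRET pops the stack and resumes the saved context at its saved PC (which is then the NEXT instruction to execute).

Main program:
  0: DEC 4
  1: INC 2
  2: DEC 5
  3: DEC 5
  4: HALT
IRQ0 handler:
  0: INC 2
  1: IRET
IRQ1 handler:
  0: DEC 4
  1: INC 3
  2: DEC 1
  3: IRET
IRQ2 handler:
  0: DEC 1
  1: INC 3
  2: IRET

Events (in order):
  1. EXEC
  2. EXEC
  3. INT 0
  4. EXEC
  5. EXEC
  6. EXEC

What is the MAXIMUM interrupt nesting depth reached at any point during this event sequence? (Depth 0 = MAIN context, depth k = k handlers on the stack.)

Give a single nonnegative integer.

Event 1 (EXEC): [MAIN] PC=0: DEC 4 -> ACC=-4 [depth=0]
Event 2 (EXEC): [MAIN] PC=1: INC 2 -> ACC=-2 [depth=0]
Event 3 (INT 0): INT 0 arrives: push (MAIN, PC=2), enter IRQ0 at PC=0 (depth now 1) [depth=1]
Event 4 (EXEC): [IRQ0] PC=0: INC 2 -> ACC=0 [depth=1]
Event 5 (EXEC): [IRQ0] PC=1: IRET -> resume MAIN at PC=2 (depth now 0) [depth=0]
Event 6 (EXEC): [MAIN] PC=2: DEC 5 -> ACC=-5 [depth=0]
Max depth observed: 1

Answer: 1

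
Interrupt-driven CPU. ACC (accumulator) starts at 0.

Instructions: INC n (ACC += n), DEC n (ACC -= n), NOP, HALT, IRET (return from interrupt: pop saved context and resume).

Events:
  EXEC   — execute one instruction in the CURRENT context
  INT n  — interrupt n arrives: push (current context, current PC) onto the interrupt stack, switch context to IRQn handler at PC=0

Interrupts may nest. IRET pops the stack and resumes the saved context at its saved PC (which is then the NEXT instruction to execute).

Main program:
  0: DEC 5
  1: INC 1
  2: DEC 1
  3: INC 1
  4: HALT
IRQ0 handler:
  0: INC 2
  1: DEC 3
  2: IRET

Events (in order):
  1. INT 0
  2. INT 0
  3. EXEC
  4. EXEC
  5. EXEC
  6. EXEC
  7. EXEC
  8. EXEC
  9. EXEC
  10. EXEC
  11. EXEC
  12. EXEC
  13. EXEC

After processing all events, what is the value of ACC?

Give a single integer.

Event 1 (INT 0): INT 0 arrives: push (MAIN, PC=0), enter IRQ0 at PC=0 (depth now 1)
Event 2 (INT 0): INT 0 arrives: push (IRQ0, PC=0), enter IRQ0 at PC=0 (depth now 2)
Event 3 (EXEC): [IRQ0] PC=0: INC 2 -> ACC=2
Event 4 (EXEC): [IRQ0] PC=1: DEC 3 -> ACC=-1
Event 5 (EXEC): [IRQ0] PC=2: IRET -> resume IRQ0 at PC=0 (depth now 1)
Event 6 (EXEC): [IRQ0] PC=0: INC 2 -> ACC=1
Event 7 (EXEC): [IRQ0] PC=1: DEC 3 -> ACC=-2
Event 8 (EXEC): [IRQ0] PC=2: IRET -> resume MAIN at PC=0 (depth now 0)
Event 9 (EXEC): [MAIN] PC=0: DEC 5 -> ACC=-7
Event 10 (EXEC): [MAIN] PC=1: INC 1 -> ACC=-6
Event 11 (EXEC): [MAIN] PC=2: DEC 1 -> ACC=-7
Event 12 (EXEC): [MAIN] PC=3: INC 1 -> ACC=-6
Event 13 (EXEC): [MAIN] PC=4: HALT

Answer: -6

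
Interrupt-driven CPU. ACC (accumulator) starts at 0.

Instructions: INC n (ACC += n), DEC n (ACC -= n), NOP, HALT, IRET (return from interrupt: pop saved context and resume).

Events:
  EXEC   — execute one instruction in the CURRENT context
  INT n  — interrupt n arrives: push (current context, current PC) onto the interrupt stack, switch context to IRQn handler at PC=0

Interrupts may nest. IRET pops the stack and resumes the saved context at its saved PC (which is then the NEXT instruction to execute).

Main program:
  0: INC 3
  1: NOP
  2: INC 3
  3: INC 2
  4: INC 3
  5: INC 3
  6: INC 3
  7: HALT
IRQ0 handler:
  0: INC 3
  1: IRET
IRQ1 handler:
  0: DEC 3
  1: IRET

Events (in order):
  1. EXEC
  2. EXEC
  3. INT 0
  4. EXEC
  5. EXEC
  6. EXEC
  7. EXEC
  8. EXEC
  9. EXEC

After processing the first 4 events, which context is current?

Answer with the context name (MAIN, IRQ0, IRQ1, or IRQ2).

Answer: IRQ0

Derivation:
Event 1 (EXEC): [MAIN] PC=0: INC 3 -> ACC=3
Event 2 (EXEC): [MAIN] PC=1: NOP
Event 3 (INT 0): INT 0 arrives: push (MAIN, PC=2), enter IRQ0 at PC=0 (depth now 1)
Event 4 (EXEC): [IRQ0] PC=0: INC 3 -> ACC=6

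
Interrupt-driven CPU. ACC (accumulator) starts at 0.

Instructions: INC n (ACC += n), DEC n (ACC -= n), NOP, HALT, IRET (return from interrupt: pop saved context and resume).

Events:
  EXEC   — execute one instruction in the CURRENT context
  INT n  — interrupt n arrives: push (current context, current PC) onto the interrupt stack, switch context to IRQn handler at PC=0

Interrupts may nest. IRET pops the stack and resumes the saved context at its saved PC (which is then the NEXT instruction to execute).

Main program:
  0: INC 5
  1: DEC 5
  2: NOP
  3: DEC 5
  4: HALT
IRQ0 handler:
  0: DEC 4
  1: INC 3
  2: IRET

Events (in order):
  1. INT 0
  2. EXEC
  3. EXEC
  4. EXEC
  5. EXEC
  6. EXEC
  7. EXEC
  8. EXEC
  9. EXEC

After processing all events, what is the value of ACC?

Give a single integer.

Answer: -6

Derivation:
Event 1 (INT 0): INT 0 arrives: push (MAIN, PC=0), enter IRQ0 at PC=0 (depth now 1)
Event 2 (EXEC): [IRQ0] PC=0: DEC 4 -> ACC=-4
Event 3 (EXEC): [IRQ0] PC=1: INC 3 -> ACC=-1
Event 4 (EXEC): [IRQ0] PC=2: IRET -> resume MAIN at PC=0 (depth now 0)
Event 5 (EXEC): [MAIN] PC=0: INC 5 -> ACC=4
Event 6 (EXEC): [MAIN] PC=1: DEC 5 -> ACC=-1
Event 7 (EXEC): [MAIN] PC=2: NOP
Event 8 (EXEC): [MAIN] PC=3: DEC 5 -> ACC=-6
Event 9 (EXEC): [MAIN] PC=4: HALT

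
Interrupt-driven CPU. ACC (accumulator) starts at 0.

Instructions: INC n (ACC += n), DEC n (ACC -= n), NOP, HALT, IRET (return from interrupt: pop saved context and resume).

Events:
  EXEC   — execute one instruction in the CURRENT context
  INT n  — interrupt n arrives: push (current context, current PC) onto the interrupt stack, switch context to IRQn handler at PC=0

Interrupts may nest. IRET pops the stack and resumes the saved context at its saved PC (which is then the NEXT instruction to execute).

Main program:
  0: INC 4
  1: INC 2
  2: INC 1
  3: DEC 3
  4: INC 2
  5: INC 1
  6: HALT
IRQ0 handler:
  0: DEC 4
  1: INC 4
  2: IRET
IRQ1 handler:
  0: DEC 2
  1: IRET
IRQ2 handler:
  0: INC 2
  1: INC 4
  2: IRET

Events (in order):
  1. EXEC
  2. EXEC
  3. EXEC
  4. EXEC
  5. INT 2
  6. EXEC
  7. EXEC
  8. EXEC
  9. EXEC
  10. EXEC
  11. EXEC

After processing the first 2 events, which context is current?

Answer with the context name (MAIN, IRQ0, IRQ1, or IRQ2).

Event 1 (EXEC): [MAIN] PC=0: INC 4 -> ACC=4
Event 2 (EXEC): [MAIN] PC=1: INC 2 -> ACC=6

Answer: MAIN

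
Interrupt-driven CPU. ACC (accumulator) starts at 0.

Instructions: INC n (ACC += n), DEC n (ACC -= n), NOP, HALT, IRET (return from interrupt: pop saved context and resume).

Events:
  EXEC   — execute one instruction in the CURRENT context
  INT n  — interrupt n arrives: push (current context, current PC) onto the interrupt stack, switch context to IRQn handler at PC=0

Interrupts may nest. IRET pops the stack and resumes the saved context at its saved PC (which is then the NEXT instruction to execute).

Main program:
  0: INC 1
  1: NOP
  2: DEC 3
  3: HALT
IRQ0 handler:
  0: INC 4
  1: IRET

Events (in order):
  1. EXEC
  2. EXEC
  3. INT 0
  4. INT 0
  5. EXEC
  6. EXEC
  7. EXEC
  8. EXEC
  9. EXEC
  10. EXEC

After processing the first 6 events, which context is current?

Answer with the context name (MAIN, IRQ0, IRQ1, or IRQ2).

Event 1 (EXEC): [MAIN] PC=0: INC 1 -> ACC=1
Event 2 (EXEC): [MAIN] PC=1: NOP
Event 3 (INT 0): INT 0 arrives: push (MAIN, PC=2), enter IRQ0 at PC=0 (depth now 1)
Event 4 (INT 0): INT 0 arrives: push (IRQ0, PC=0), enter IRQ0 at PC=0 (depth now 2)
Event 5 (EXEC): [IRQ0] PC=0: INC 4 -> ACC=5
Event 6 (EXEC): [IRQ0] PC=1: IRET -> resume IRQ0 at PC=0 (depth now 1)

Answer: IRQ0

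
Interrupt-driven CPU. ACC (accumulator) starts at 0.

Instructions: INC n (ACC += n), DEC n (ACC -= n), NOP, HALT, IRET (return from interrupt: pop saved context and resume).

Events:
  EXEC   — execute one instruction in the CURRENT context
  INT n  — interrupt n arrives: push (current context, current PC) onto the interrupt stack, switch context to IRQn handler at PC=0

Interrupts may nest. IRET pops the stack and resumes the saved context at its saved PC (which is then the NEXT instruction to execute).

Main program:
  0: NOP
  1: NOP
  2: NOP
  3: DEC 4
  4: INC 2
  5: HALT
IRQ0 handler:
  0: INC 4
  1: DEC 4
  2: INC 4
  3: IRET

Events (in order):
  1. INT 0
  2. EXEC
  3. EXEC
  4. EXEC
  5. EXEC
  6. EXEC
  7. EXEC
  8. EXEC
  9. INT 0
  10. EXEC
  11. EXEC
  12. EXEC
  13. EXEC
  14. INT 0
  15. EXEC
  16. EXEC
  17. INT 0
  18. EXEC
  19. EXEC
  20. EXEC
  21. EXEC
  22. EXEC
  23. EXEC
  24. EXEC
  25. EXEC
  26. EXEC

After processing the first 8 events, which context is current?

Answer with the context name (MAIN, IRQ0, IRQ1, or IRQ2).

Event 1 (INT 0): INT 0 arrives: push (MAIN, PC=0), enter IRQ0 at PC=0 (depth now 1)
Event 2 (EXEC): [IRQ0] PC=0: INC 4 -> ACC=4
Event 3 (EXEC): [IRQ0] PC=1: DEC 4 -> ACC=0
Event 4 (EXEC): [IRQ0] PC=2: INC 4 -> ACC=4
Event 5 (EXEC): [IRQ0] PC=3: IRET -> resume MAIN at PC=0 (depth now 0)
Event 6 (EXEC): [MAIN] PC=0: NOP
Event 7 (EXEC): [MAIN] PC=1: NOP
Event 8 (EXEC): [MAIN] PC=2: NOP

Answer: MAIN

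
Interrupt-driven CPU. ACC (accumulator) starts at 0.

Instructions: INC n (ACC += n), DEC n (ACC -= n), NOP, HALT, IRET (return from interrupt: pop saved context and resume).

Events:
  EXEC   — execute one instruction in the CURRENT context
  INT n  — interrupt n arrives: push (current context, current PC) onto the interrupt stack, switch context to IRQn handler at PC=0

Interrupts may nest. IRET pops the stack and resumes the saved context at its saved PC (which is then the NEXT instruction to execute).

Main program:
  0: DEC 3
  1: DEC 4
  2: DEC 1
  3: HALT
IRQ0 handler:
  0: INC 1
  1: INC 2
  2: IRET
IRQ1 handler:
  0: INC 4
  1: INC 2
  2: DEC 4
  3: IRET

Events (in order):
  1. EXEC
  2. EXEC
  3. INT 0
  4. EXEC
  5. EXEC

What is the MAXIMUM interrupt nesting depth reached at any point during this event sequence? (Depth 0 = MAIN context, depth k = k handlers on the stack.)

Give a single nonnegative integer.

Event 1 (EXEC): [MAIN] PC=0: DEC 3 -> ACC=-3 [depth=0]
Event 2 (EXEC): [MAIN] PC=1: DEC 4 -> ACC=-7 [depth=0]
Event 3 (INT 0): INT 0 arrives: push (MAIN, PC=2), enter IRQ0 at PC=0 (depth now 1) [depth=1]
Event 4 (EXEC): [IRQ0] PC=0: INC 1 -> ACC=-6 [depth=1]
Event 5 (EXEC): [IRQ0] PC=1: INC 2 -> ACC=-4 [depth=1]
Max depth observed: 1

Answer: 1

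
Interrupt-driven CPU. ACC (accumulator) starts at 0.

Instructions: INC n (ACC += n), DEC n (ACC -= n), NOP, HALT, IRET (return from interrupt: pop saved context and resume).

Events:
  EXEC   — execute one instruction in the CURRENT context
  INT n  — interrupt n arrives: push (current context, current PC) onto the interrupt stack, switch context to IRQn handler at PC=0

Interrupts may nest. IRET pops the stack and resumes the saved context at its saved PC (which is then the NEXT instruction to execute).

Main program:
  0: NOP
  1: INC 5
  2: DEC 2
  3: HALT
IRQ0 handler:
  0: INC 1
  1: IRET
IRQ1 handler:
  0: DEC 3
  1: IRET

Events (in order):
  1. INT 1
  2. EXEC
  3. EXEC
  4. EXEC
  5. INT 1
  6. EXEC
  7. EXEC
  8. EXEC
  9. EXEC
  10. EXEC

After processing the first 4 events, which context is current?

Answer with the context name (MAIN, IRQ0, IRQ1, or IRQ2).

Event 1 (INT 1): INT 1 arrives: push (MAIN, PC=0), enter IRQ1 at PC=0 (depth now 1)
Event 2 (EXEC): [IRQ1] PC=0: DEC 3 -> ACC=-3
Event 3 (EXEC): [IRQ1] PC=1: IRET -> resume MAIN at PC=0 (depth now 0)
Event 4 (EXEC): [MAIN] PC=0: NOP

Answer: MAIN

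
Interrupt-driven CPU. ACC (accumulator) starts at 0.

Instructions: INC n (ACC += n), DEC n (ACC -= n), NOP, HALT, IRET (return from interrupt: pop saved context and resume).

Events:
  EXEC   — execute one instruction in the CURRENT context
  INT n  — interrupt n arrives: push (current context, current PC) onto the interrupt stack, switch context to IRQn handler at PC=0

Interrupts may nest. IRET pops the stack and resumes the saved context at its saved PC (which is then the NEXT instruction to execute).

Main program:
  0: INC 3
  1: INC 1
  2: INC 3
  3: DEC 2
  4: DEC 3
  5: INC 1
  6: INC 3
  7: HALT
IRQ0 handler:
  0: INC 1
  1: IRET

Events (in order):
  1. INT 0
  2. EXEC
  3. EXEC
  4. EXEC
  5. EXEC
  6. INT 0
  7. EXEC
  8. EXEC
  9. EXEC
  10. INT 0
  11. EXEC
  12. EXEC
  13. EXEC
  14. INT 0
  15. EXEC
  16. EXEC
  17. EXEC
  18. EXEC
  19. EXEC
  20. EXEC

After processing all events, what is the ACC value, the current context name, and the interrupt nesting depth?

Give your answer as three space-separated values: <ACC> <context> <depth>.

Event 1 (INT 0): INT 0 arrives: push (MAIN, PC=0), enter IRQ0 at PC=0 (depth now 1)
Event 2 (EXEC): [IRQ0] PC=0: INC 1 -> ACC=1
Event 3 (EXEC): [IRQ0] PC=1: IRET -> resume MAIN at PC=0 (depth now 0)
Event 4 (EXEC): [MAIN] PC=0: INC 3 -> ACC=4
Event 5 (EXEC): [MAIN] PC=1: INC 1 -> ACC=5
Event 6 (INT 0): INT 0 arrives: push (MAIN, PC=2), enter IRQ0 at PC=0 (depth now 1)
Event 7 (EXEC): [IRQ0] PC=0: INC 1 -> ACC=6
Event 8 (EXEC): [IRQ0] PC=1: IRET -> resume MAIN at PC=2 (depth now 0)
Event 9 (EXEC): [MAIN] PC=2: INC 3 -> ACC=9
Event 10 (INT 0): INT 0 arrives: push (MAIN, PC=3), enter IRQ0 at PC=0 (depth now 1)
Event 11 (EXEC): [IRQ0] PC=0: INC 1 -> ACC=10
Event 12 (EXEC): [IRQ0] PC=1: IRET -> resume MAIN at PC=3 (depth now 0)
Event 13 (EXEC): [MAIN] PC=3: DEC 2 -> ACC=8
Event 14 (INT 0): INT 0 arrives: push (MAIN, PC=4), enter IRQ0 at PC=0 (depth now 1)
Event 15 (EXEC): [IRQ0] PC=0: INC 1 -> ACC=9
Event 16 (EXEC): [IRQ0] PC=1: IRET -> resume MAIN at PC=4 (depth now 0)
Event 17 (EXEC): [MAIN] PC=4: DEC 3 -> ACC=6
Event 18 (EXEC): [MAIN] PC=5: INC 1 -> ACC=7
Event 19 (EXEC): [MAIN] PC=6: INC 3 -> ACC=10
Event 20 (EXEC): [MAIN] PC=7: HALT

Answer: 10 MAIN 0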